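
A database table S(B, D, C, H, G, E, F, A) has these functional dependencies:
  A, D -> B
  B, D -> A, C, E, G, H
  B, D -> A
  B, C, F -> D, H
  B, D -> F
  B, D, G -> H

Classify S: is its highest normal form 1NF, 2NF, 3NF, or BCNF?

Candidate keys: {A, D}, {B, C, F}, {B, D}. Prime attributes: {A, B, C, D, F}.
Each dependency's left side is a superkey — BCNF holds.

BCNF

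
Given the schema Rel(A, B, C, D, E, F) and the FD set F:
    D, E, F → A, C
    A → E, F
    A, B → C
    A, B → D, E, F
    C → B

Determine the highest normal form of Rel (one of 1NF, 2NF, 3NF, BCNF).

Candidate keys: {A, B}, {A, C}, {A, D}, {D, E, F}. Prime attributes: {A, B, C, D, E, F}.
For A → E, F we have {A}⁺ = {A, E, F}; {A} is not a superkey, so BCNF fails.
Its right-hand attributes {E, F} are all prime, as are those of every other non-superkey FD — the relation is in 3NF.

3NF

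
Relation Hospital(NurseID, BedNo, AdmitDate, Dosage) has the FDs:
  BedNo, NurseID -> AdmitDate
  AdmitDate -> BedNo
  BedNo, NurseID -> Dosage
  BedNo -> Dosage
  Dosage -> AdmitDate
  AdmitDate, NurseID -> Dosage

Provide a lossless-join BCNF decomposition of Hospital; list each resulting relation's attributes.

Candidate keys of the original relation: {AdmitDate, NurseID}, {BedNo, NurseID}, {Dosage, NurseID}.
{AdmitDate, BedNo, Dosage, NurseID}: {AdmitDate} determines {AdmitDate, BedNo, Dosage} here but is not a superkey — split on AdmitDate -> BedNo, Dosage, giving {AdmitDate, BedNo, Dosage} and {AdmitDate, NurseID}.
{AdmitDate, BedNo, Dosage} is in BCNF.
{AdmitDate, NurseID} is in BCNF.

{AdmitDate, BedNo, Dosage}; {AdmitDate, NurseID}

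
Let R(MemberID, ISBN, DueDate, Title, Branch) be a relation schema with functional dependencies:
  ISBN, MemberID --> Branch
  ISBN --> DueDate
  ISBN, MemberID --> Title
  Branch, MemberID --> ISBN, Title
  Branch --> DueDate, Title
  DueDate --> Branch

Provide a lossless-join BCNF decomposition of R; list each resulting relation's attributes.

Candidate keys of the original relation: {Branch, MemberID}, {DueDate, MemberID}, {ISBN, MemberID}.
In {Branch, DueDate, ISBN, MemberID, Title}, {ISBN} is not a superkey ({ISBN}⁺ restricted to this set is {Branch, DueDate, ISBN, Title}), so split on ISBN --> Branch, DueDate, Title into {Branch, DueDate, ISBN, Title} and {ISBN, MemberID}.
In {Branch, DueDate, ISBN, Title}, {Branch} is not a superkey ({Branch}⁺ restricted to this set is {Branch, DueDate, Title}), so split on Branch --> DueDate, Title into {Branch, DueDate, Title} and {Branch, ISBN}.
{Branch, DueDate, Title} is in BCNF.
{Branch, ISBN} is in BCNF.
{ISBN, MemberID} is in BCNF.

{Branch, DueDate, Title}; {Branch, ISBN}; {ISBN, MemberID}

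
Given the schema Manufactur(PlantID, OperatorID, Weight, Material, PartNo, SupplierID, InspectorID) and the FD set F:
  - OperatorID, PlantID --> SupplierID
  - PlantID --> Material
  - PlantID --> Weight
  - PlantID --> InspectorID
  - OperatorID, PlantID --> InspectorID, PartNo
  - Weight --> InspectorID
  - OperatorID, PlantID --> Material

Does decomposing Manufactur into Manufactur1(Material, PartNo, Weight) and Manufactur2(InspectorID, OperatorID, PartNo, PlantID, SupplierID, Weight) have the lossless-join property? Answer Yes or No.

Manufactur1 ∩ Manufactur2 = {PartNo, Weight}; its closure under F is {InspectorID, PartNo, Weight}.
Manufactur1 ⊄ {InspectorID, PartNo, Weight} and Manufactur2 ⊄ {InspectorID, PartNo, Weight}, so the split is lossy.

No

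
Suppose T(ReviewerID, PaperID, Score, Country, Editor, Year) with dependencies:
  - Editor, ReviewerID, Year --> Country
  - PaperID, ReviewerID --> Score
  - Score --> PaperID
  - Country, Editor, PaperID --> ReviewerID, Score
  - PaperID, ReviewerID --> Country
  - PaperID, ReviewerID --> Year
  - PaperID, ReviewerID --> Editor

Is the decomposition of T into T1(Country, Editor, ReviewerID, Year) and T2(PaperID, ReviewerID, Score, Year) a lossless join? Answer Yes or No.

No

T1 ∩ T2 = {ReviewerID, Year}; its closure under F is {ReviewerID, Year}.
T1 ⊄ {ReviewerID, Year} and T2 ⊄ {ReviewerID, Year}, so the split is lossy.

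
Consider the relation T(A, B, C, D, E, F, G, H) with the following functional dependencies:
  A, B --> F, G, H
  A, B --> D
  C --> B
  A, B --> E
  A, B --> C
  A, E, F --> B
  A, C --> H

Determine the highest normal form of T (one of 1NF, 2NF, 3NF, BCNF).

Candidate keys: {A, B}, {A, C}, {A, E, F}. Prime attributes: {A, B, C, E, F}.
C --> B: {C}⁺ = {B, C}, which is not all of the attributes, so the left side is not a superkey — BCNF is violated.
Its right-hand attributes {B} are all prime, as are those of every other non-superkey FD — the relation is in 3NF.

3NF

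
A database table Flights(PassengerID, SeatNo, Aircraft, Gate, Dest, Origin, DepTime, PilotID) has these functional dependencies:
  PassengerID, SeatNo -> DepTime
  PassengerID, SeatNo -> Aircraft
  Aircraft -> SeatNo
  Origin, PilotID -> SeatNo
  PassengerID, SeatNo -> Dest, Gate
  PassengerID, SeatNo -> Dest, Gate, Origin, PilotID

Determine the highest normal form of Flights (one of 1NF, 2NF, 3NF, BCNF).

Candidate keys: {Aircraft, PassengerID}, {Origin, PassengerID, PilotID}, {PassengerID, SeatNo}. Prime attributes: {Aircraft, Origin, PassengerID, PilotID, SeatNo}.
Aircraft -> SeatNo breaks BCNF: {Aircraft}⁺ = {Aircraft, SeatNo}, so {Aircraft} is not a superkey.
Since {SeatNo} ⊆ prime attributes and every other non-superkey FD also has a prime right side, the schema is in 3NF.

3NF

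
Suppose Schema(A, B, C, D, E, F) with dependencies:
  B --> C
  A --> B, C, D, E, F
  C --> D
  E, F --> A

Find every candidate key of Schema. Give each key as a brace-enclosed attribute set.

{A}⁺ = {A, B, C, D, E, F} — all of the relation — so {A} is a candidate key.
{E, F}⁺ = {A, B, C, D, E, F} — all of the relation — so {E, F} is a candidate key.
No proper subset of any of these is a key, and no other minimal superkey exists.

{A}, {E, F}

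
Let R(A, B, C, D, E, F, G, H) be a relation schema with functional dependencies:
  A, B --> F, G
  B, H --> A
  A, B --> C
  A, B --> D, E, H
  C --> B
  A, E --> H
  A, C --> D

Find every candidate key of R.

{A, B}, {A, C}, {B, H}, {C, H}

Closure of {A, B} is {A, B, C, D, E, F, G, H}, the whole schema; {A, B} is a candidate key.
Closure of {A, C} is {A, B, C, D, E, F, G, H}, the whole schema; {A, C} is a candidate key.
Closure of {B, H} is {A, B, C, D, E, F, G, H}, the whole schema; {B, H} is a candidate key.
Closure of {C, H} is {A, B, C, D, E, F, G, H}, the whole schema; {C, H} is a candidate key.
Any other superkey properly contains one of these, so there are no further candidate keys.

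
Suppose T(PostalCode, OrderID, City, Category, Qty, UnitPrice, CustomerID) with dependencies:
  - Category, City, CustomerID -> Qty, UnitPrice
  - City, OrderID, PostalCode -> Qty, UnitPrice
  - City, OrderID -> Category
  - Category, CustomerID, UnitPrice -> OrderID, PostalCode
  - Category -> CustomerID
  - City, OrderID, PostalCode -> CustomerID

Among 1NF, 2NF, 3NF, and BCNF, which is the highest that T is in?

1NF

Candidate keys: {Category, City}, {City, OrderID}. Prime attributes: {Category, City, OrderID}.
Category, CustomerID, UnitPrice -> OrderID, PostalCode: {Category, CustomerID, UnitPrice}⁺ = {Category, CustomerID, OrderID, PostalCode, UnitPrice}, which is not all of the attributes, so the left side is not a superkey — BCNF is violated.
Because {PostalCode} is non-prime and the left side of Category, CustomerID, UnitPrice -> OrderID, PostalCode is not a superkey, the relation is not in 3NF.
Since {Category} ⊂ {Category, City} and {Category}⁺ ⊇ {CustomerID} with {CustomerID} non-prime, there is a partial dependency; 2NF fails.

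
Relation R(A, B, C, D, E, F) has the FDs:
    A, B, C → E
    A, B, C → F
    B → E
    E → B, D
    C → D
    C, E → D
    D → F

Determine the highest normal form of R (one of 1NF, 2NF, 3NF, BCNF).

1NF

Candidate keys: {A, B, C}, {A, C, E}. Prime attributes: {A, B, C, E}.
B → E: {B}⁺ = {B, D, E, F}, which is not all of the attributes, so the left side is not a superkey — BCNF is violated.
E → B, D determines the non-prime attribute {D} from a non-superkey — 3NF is violated.
The proper key subset {B} of {A, B, C} determines non-prime {D, F}, so the relation is not even in 2NF.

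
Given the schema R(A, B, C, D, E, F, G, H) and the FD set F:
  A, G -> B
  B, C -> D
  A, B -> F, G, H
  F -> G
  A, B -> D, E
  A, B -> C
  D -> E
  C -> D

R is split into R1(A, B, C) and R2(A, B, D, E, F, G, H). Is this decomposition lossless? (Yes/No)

Yes

R1 ∩ R2 = {A, B}; its closure under F is {A, B, C, D, E, F, G, H}.
Since R1 ⊆ {A, B, C, D, E, F, G, H}, the intersection is a superkey of R1; the decomposition is lossless.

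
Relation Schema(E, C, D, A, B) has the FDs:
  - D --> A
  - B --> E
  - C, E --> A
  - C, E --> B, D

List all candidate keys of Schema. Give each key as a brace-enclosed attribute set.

No FD produces {C}, so it must be in every candidate key.
Closure of {B, C} is {A, B, C, D, E}, the whole schema; {B, C} is a candidate key.
Closure of {C, E} is {A, B, C, D, E}, the whole schema; {C, E} is a candidate key.
Any other superkey properly contains one of these, so there are no further candidate keys.

{B, C}, {C, E}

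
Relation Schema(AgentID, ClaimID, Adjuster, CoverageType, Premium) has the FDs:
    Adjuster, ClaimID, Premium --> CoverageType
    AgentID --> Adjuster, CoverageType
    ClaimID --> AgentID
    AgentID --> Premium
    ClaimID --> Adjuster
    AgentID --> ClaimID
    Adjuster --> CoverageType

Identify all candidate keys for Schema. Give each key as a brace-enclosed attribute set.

Closure of {AgentID} is {Adjuster, AgentID, ClaimID, CoverageType, Premium}, the whole schema; {AgentID} is a candidate key.
Closure of {ClaimID} is {Adjuster, AgentID, ClaimID, CoverageType, Premium}, the whole schema; {ClaimID} is a candidate key.
These are minimal and exhaustive — every other superkey contains one of them.

{AgentID}, {ClaimID}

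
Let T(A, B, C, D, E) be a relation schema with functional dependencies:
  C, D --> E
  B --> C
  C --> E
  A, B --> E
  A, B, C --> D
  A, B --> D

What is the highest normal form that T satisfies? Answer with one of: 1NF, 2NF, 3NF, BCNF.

Candidate key: {A, B}. Prime attributes: {A, B}.
For C, D --> E we have {C, D}⁺ = {C, D, E}; {C, D} is not a superkey, so BCNF fails.
C, D --> E determines the non-prime attribute {E} from a non-superkey — 3NF is violated.
{B} is a proper subset of the key {A, B}, and {B}⁺ contains the non-prime attributes {C, E} — a partial dependency, so 2NF is violated.

1NF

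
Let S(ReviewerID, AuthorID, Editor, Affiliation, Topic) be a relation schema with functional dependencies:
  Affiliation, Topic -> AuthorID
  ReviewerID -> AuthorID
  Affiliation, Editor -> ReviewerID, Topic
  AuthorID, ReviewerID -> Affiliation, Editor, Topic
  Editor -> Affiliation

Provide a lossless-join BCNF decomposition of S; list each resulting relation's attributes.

Candidate keys of the original relation: {Editor}, {ReviewerID}.
In {Affiliation, AuthorID, Editor, ReviewerID, Topic}, {Affiliation, Topic} is not a superkey ({Affiliation, Topic}⁺ restricted to this set is {Affiliation, AuthorID, Topic}), so split on Affiliation, Topic -> AuthorID into {Affiliation, AuthorID, Topic} and {Affiliation, Editor, ReviewerID, Topic}.
{Affiliation, AuthorID, Topic}: every determinant is a superkey — BCNF.
{Affiliation, Editor, ReviewerID, Topic}: every determinant is a superkey — BCNF.

{Affiliation, AuthorID, Topic}; {Affiliation, Editor, ReviewerID, Topic}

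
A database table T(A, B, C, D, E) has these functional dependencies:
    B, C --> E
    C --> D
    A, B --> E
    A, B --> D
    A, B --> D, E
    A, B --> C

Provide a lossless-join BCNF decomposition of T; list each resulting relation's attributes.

Candidate key of the original relation: {A, B}.
Within {A, B, C, D, E}: {B, C}⁺ ∩ {A, B, C, D, E} = {B, C, D, E}, not the whole set, so B, C --> D, E violates BCNF; decompose into {B, C, D, E} and {A, B, C}.
Within {B, C, D, E}: {C}⁺ ∩ {B, C, D, E} = {C, D}, not the whole set, so C --> D violates BCNF; decompose into {C, D} and {B, C, E}.
{C, D} is in BCNF.
{B, C, E} is in BCNF.
{A, B, C} is in BCNF.

{A, B, C}; {B, C, E}; {C, D}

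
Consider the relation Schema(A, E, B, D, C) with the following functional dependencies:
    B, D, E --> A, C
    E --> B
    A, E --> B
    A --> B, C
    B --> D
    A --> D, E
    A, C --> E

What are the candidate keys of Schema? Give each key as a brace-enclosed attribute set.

{A}, {E}

{A} is a candidate key since {A}⁺ = {A, B, C, D, E} covers every attribute.
{E} is a candidate key since {E}⁺ = {A, B, C, D, E} covers every attribute.
These are minimal and exhaustive — every other superkey contains one of them.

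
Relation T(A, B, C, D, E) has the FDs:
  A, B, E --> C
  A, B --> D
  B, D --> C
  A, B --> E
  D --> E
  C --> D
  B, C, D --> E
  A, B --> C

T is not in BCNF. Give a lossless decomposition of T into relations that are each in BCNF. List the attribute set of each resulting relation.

Candidate key of the original relation: {A, B}.
{A, B, C, D, E}: {B, D} determines {B, C, D, E} here but is not a superkey — split on B, D --> C, E, giving {B, C, D, E} and {A, B, D}.
{B, C, D, E}: {D} determines {D, E} here but is not a superkey — split on D --> E, giving {D, E} and {B, C, D}.
{D, E}: every determinant is a superkey — BCNF.
{B, C, D}: {C} determines {C, D} here but is not a superkey — split on C --> D, giving {C, D} and {B, C}.
{C, D}: every determinant is a superkey — BCNF.
{B, C}: every determinant is a superkey — BCNF.
{A, B, D}: every determinant is a superkey — BCNF.

{A, B, D}; {B, C}; {C, D}; {D, E}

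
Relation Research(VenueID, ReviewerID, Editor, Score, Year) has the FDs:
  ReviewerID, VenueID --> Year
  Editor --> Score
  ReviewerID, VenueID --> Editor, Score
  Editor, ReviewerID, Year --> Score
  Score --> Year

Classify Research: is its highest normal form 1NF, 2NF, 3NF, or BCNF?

2NF

Candidate key: {ReviewerID, VenueID}. Prime attributes: {ReviewerID, VenueID}.
For Editor --> Score we have {Editor}⁺ = {Editor, Score, Year}; {Editor} is not a superkey, so BCNF fails.
Because {Score} is non-prime and the left side of Editor --> Score is not a superkey, the relation is not in 3NF.
Checking every proper subset of each key, none determines a non-prime attribute — 2NF is satisfied.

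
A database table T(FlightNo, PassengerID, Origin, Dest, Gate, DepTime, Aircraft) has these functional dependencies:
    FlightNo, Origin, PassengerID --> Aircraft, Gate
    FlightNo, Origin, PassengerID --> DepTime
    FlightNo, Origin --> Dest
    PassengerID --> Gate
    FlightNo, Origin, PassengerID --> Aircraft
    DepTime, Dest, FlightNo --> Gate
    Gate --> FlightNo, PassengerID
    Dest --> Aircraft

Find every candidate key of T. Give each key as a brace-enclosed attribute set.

No FD produces {Origin}, so it must be in every candidate key.
{Gate, Origin}⁺ = {Aircraft, DepTime, Dest, FlightNo, Gate, Origin, PassengerID}, which is every attribute, so {Gate, Origin} is a candidate key.
{Origin, PassengerID}⁺ = {Aircraft, DepTime, Dest, FlightNo, Gate, Origin, PassengerID}, which is every attribute, so {Origin, PassengerID} is a candidate key.
{DepTime, FlightNo, Origin}⁺ = {Aircraft, DepTime, Dest, FlightNo, Gate, Origin, PassengerID}, which is every attribute, so {DepTime, FlightNo, Origin} is a candidate key.
No proper subset of any of these is a key, and no other minimal superkey exists.

{DepTime, FlightNo, Origin}, {Gate, Origin}, {Origin, PassengerID}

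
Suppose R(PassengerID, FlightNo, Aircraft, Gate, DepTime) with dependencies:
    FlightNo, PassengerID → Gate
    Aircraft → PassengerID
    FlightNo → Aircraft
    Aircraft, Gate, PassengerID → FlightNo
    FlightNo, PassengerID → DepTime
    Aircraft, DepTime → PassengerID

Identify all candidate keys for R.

{Aircraft, Gate}, {FlightNo}

{FlightNo}⁺ = {Aircraft, DepTime, FlightNo, Gate, PassengerID}, which is every attribute, so {FlightNo} is a candidate key.
{Aircraft, Gate}⁺ = {Aircraft, DepTime, FlightNo, Gate, PassengerID}, which is every attribute, so {Aircraft, Gate} is a candidate key.
These are minimal and exhaustive — every other superkey contains one of them.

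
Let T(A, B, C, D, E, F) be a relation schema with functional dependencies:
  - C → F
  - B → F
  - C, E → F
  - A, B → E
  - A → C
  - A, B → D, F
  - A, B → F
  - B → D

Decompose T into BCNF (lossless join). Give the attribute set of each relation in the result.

Candidate key of the original relation: {A, B}.
In {A, B, C, D, E, F}, {C} is not a superkey ({C}⁺ restricted to this set is {C, F}), so split on C → F into {C, F} and {A, B, C, D, E}.
{C, F}: every determinant is a superkey — BCNF.
In {A, B, C, D, E}, {B} is not a superkey ({B}⁺ restricted to this set is {B, D}), so split on B → D into {B, D} and {A, B, C, E}.
{B, D}: every determinant is a superkey — BCNF.
In {A, B, C, E}, {A} is not a superkey ({A}⁺ restricted to this set is {A, C}), so split on A → C into {A, C} and {A, B, E}.
{A, C}: every determinant is a superkey — BCNF.
{A, B, E}: every determinant is a superkey — BCNF.

{A, B, E}; {A, C}; {B, D}; {C, F}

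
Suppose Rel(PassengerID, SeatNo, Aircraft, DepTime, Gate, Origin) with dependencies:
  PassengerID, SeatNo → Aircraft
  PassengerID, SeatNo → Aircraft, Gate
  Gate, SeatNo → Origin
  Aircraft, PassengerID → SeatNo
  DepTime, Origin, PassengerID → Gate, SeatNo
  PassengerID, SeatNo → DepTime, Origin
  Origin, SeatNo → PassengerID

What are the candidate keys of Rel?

{Aircraft, PassengerID} is a candidate key since {Aircraft, PassengerID}⁺ = {Aircraft, DepTime, Gate, Origin, PassengerID, SeatNo} covers every attribute.
{Gate, SeatNo} is a candidate key since {Gate, SeatNo}⁺ = {Aircraft, DepTime, Gate, Origin, PassengerID, SeatNo} covers every attribute.
{Origin, SeatNo} is a candidate key since {Origin, SeatNo}⁺ = {Aircraft, DepTime, Gate, Origin, PassengerID, SeatNo} covers every attribute.
{PassengerID, SeatNo} is a candidate key since {PassengerID, SeatNo}⁺ = {Aircraft, DepTime, Gate, Origin, PassengerID, SeatNo} covers every attribute.
{DepTime, Origin, PassengerID} is a candidate key since {DepTime, Origin, PassengerID}⁺ = {Aircraft, DepTime, Gate, Origin, PassengerID, SeatNo} covers every attribute.
Any other superkey properly contains one of these, so there are no further candidate keys.

{Aircraft, PassengerID}, {DepTime, Origin, PassengerID}, {Gate, SeatNo}, {Origin, SeatNo}, {PassengerID, SeatNo}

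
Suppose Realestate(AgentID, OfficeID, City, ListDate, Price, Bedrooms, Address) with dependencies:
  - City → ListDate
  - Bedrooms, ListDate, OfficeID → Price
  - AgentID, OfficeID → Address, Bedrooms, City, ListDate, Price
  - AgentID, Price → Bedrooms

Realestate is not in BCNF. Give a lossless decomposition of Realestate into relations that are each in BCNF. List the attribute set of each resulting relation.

{Address, AgentID, City, OfficeID, Price}; {AgentID, Bedrooms, Price}; {City, ListDate}

Candidate key of the original relation: {AgentID, OfficeID}.
Within {Address, AgentID, Bedrooms, City, ListDate, OfficeID, Price}: {City}⁺ ∩ {Address, AgentID, Bedrooms, City, ListDate, OfficeID, Price} = {City, ListDate}, not the whole set, so City → ListDate violates BCNF; decompose into {City, ListDate} and {Address, AgentID, Bedrooms, City, OfficeID, Price}.
{City, ListDate}: every determinant is a superkey — BCNF.
Within {Address, AgentID, Bedrooms, City, OfficeID, Price}: {AgentID, Price}⁺ ∩ {Address, AgentID, Bedrooms, City, OfficeID, Price} = {AgentID, Bedrooms, Price}, not the whole set, so AgentID, Price → Bedrooms violates BCNF; decompose into {AgentID, Bedrooms, Price} and {Address, AgentID, City, OfficeID, Price}.
{AgentID, Bedrooms, Price}: every determinant is a superkey — BCNF.
{Address, AgentID, City, OfficeID, Price}: every determinant is a superkey — BCNF.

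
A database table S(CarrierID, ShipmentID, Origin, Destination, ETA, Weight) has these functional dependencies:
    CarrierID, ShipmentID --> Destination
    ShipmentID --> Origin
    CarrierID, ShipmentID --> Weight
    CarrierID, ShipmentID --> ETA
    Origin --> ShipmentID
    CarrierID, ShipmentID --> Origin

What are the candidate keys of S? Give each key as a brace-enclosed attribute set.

{CarrierID, Origin}, {CarrierID, ShipmentID}

No FD produces {CarrierID}, so it must be in every candidate key.
{CarrierID, Origin}⁺ = {CarrierID, Destination, ETA, Origin, ShipmentID, Weight}, which is every attribute, so {CarrierID, Origin} is a candidate key.
{CarrierID, ShipmentID}⁺ = {CarrierID, Destination, ETA, Origin, ShipmentID, Weight}, which is every attribute, so {CarrierID, ShipmentID} is a candidate key.
No proper subset of any of these is a key, and no other minimal superkey exists.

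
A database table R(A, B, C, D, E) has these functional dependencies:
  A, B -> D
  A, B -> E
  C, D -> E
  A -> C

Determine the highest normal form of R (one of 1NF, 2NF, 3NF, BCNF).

Candidate key: {A, B}. Prime attributes: {A, B}.
C, D -> E: {C, D}⁺ = {C, D, E}, which is not all of the attributes, so the left side is not a superkey — BCNF is violated.
C, D -> E has non-prime {E} on the right and a non-superkey on the left, so 3NF fails.
Since {A} ⊂ {A, B} and {A}⁺ ⊇ {C} with {C} non-prime, there is a partial dependency; 2NF fails.

1NF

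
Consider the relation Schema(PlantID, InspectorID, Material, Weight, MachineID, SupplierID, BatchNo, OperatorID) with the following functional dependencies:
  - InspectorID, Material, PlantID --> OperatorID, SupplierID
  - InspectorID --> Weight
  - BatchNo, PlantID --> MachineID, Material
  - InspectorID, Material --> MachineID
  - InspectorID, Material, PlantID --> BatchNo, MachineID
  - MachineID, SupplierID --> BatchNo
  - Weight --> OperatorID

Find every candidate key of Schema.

{BatchNo, InspectorID, PlantID}, {InspectorID, MachineID, PlantID, SupplierID}, {InspectorID, Material, PlantID}

Attributes never on any right-hand side: {InspectorID, PlantID} — every candidate key must contain all of them.
Closure of {BatchNo, InspectorID, PlantID} is {BatchNo, InspectorID, MachineID, Material, OperatorID, PlantID, SupplierID, Weight}, the whole schema; {BatchNo, InspectorID, PlantID} is a candidate key.
Closure of {InspectorID, Material, PlantID} is {BatchNo, InspectorID, MachineID, Material, OperatorID, PlantID, SupplierID, Weight}, the whole schema; {InspectorID, Material, PlantID} is a candidate key.
Closure of {InspectorID, MachineID, PlantID, SupplierID} is {BatchNo, InspectorID, MachineID, Material, OperatorID, PlantID, SupplierID, Weight}, the whole schema; {InspectorID, MachineID, PlantID, SupplierID} is a candidate key.
These are minimal and exhaustive — every other superkey contains one of them.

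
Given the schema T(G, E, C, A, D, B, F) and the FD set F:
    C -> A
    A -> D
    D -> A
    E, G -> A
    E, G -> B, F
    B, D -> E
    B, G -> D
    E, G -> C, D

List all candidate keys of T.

{B, G}, {E, G}

Attributes never on any right-hand side: {G} — every candidate key must contain it.
{B, G}⁺ = {A, B, C, D, E, F, G}, which is every attribute, so {B, G} is a candidate key.
{E, G}⁺ = {A, B, C, D, E, F, G}, which is every attribute, so {E, G} is a candidate key.
No proper subset of any of these is a key, and no other minimal superkey exists.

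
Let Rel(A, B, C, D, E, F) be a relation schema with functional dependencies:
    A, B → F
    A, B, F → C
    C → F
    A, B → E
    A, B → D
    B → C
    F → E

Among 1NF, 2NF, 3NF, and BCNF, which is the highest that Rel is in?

1NF

Candidate key: {A, B}. Prime attributes: {A, B}.
For C → F we have {C}⁺ = {C, E, F}; {C} is not a superkey, so BCNF fails.
C → F determines the non-prime attribute {F} from a non-superkey — 3NF is violated.
Since {B} ⊂ {A, B} and {B}⁺ ⊇ {C, E, F} with {C, E, F} non-prime, there is a partial dependency; 2NF fails.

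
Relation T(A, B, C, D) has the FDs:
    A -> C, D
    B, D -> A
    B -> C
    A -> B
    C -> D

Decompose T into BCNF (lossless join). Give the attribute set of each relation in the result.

{A, B, C}; {C, D}

Candidate keys of the original relation: {A}, {B}.
{A, B, C, D}: {C} determines {C, D} here but is not a superkey — split on C -> D, giving {C, D} and {A, B, C}.
{C, D} has no BCNF violation.
{A, B, C} has no BCNF violation.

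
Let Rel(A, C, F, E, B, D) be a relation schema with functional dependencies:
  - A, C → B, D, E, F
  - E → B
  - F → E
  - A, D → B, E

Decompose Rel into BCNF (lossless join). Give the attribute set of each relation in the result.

{A, C, D, F}; {B, E}; {E, F}

Candidate key of the original relation: {A, C}.
{A, B, C, D, E, F}: {E} determines {B, E} here but is not a superkey — split on E → B, giving {B, E} and {A, C, D, E, F}.
{B, E} has no BCNF violation.
{A, C, D, E, F}: {F} determines {E, F} here but is not a superkey — split on F → E, giving {E, F} and {A, C, D, F}.
{E, F} has no BCNF violation.
{A, C, D, F} has no BCNF violation.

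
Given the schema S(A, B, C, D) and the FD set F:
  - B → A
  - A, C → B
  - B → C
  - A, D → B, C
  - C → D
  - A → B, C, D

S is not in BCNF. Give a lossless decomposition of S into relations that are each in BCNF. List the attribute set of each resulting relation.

Candidate keys of the original relation: {A}, {B}.
{A, B, C, D}: {C} determines {C, D} here but is not a superkey — split on C → D, giving {C, D} and {A, B, C}.
{C, D} has no BCNF violation.
{A, B, C} has no BCNF violation.

{A, B, C}; {C, D}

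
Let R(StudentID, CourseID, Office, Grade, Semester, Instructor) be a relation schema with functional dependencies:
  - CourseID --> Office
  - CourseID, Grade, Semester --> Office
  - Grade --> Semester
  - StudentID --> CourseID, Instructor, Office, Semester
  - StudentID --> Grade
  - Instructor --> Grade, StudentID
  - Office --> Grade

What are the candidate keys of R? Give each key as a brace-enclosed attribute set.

Closure of {Instructor} is {CourseID, Grade, Instructor, Office, Semester, StudentID}, the whole schema; {Instructor} is a candidate key.
Closure of {StudentID} is {CourseID, Grade, Instructor, Office, Semester, StudentID}, the whole schema; {StudentID} is a candidate key.
No proper subset of any of these is a key, and no other minimal superkey exists.

{Instructor}, {StudentID}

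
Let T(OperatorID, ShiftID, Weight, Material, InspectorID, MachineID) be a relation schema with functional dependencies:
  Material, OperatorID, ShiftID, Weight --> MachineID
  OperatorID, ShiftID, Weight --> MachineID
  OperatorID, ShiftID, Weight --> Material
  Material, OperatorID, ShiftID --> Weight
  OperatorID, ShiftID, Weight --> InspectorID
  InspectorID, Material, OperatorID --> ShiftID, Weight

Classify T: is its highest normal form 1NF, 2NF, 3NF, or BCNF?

BCNF

Candidate keys: {InspectorID, Material, OperatorID}, {Material, OperatorID, ShiftID}, {OperatorID, ShiftID, Weight}. Prime attributes: {InspectorID, Material, OperatorID, ShiftID, Weight}.
Every FD has a superkey on the left, so the relation is in BCNF.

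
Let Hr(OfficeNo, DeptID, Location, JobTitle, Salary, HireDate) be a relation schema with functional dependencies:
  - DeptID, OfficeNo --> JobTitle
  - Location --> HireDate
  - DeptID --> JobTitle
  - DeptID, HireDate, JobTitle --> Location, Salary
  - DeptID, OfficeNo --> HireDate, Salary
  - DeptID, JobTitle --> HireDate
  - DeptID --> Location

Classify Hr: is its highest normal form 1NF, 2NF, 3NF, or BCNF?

1NF

Candidate key: {DeptID, OfficeNo}. Prime attributes: {DeptID, OfficeNo}.
For Location --> HireDate we have {Location}⁺ = {HireDate, Location}; {Location} is not a superkey, so BCNF fails.
Location --> HireDate has non-prime {HireDate} on the right and a non-superkey on the left, so 3NF fails.
The proper key subset {DeptID} of {DeptID, OfficeNo} determines non-prime {HireDate, JobTitle, Location, Salary}, so the relation is not even in 2NF.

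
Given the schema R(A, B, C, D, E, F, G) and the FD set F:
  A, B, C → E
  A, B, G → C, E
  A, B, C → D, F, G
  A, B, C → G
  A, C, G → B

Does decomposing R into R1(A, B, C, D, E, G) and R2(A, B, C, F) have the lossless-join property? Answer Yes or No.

Yes

Common attributes: {A, B, C}; their closure is {A, B, C, D, E, F, G}.
R1 is contained in that closure, so R1 ∩ R2 → R1 holds and the join is lossless.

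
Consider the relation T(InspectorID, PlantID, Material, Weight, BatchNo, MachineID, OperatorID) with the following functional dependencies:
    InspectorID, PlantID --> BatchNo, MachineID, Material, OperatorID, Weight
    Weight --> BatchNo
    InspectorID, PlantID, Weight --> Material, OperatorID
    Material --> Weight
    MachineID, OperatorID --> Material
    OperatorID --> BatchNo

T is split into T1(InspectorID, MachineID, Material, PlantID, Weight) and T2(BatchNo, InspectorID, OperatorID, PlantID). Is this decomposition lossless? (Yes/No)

Common attributes: {InspectorID, PlantID}; their closure is {BatchNo, InspectorID, MachineID, Material, OperatorID, PlantID, Weight}.
T1 is contained in that closure, so T1 ∩ T2 --> T1 holds and the join is lossless.

Yes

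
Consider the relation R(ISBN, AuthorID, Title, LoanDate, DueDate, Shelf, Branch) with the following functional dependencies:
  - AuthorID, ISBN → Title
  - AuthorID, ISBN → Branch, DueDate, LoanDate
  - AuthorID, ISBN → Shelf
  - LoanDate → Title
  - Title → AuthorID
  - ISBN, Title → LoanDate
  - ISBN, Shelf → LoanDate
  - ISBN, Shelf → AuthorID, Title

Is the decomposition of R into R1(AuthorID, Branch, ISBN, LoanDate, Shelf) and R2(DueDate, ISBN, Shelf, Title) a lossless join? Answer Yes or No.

The shared attributes are {ISBN, Shelf} and {ISBN, Shelf}⁺ = {AuthorID, Branch, DueDate, ISBN, LoanDate, Shelf, Title}.
Since R1 ⊆ {AuthorID, Branch, DueDate, ISBN, LoanDate, Shelf, Title}, the intersection is a superkey of R1; the decomposition is lossless.

Yes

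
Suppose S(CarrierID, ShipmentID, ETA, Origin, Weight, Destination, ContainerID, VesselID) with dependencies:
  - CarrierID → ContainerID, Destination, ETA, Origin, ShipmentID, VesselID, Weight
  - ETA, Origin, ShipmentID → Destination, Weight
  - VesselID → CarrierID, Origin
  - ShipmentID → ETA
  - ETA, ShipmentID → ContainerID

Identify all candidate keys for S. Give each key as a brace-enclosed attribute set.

{CarrierID}, {VesselID}

Closure of {CarrierID} is {CarrierID, ContainerID, Destination, ETA, Origin, ShipmentID, VesselID, Weight}, the whole schema; {CarrierID} is a candidate key.
Closure of {VesselID} is {CarrierID, ContainerID, Destination, ETA, Origin, ShipmentID, VesselID, Weight}, the whole schema; {VesselID} is a candidate key.
Any other superkey properly contains one of these, so there are no further candidate keys.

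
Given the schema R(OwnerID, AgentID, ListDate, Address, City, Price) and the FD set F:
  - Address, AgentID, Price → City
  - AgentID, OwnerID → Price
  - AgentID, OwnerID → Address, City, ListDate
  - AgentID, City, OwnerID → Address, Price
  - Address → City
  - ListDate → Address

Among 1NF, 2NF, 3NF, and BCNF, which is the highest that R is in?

Candidate key: {AgentID, OwnerID}. Prime attributes: {AgentID, OwnerID}.
For Address, AgentID, Price → City we have {Address, AgentID, Price}⁺ = {Address, AgentID, City, Price}; {Address, AgentID, Price} is not a superkey, so BCNF fails.
Because {City} is non-prime and the left side of Address, AgentID, Price → City is not a superkey, the relation is not in 3NF.
No proper subset of a key has a non-prime attribute in its closure, so there is no partial dependency; 2NF holds.

2NF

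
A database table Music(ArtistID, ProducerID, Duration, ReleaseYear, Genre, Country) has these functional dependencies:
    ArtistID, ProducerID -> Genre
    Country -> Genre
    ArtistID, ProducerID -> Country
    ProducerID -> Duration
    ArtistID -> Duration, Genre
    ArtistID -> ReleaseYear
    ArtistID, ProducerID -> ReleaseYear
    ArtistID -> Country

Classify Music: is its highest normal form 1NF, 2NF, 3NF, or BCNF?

Candidate key: {ArtistID, ProducerID}. Prime attributes: {ArtistID, ProducerID}.
Country -> Genre breaks BCNF: {Country}⁺ = {Country, Genre}, so {Country} is not a superkey.
Because {Genre} is non-prime and the left side of Country -> Genre is not a superkey, the relation is not in 3NF.
Since {ArtistID} ⊂ {ArtistID, ProducerID} and {ArtistID}⁺ ⊇ {Country, Duration, Genre, ReleaseYear} with {Country, Duration, Genre, ReleaseYear} non-prime, there is a partial dependency; 2NF fails.

1NF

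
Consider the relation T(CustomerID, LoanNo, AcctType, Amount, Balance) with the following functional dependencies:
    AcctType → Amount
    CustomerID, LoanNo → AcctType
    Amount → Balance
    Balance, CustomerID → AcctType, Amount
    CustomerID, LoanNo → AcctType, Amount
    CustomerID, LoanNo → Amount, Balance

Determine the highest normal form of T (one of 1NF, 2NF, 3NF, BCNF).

Candidate key: {CustomerID, LoanNo}. Prime attributes: {CustomerID, LoanNo}.
AcctType → Amount breaks BCNF: {AcctType}⁺ = {AcctType, Amount, Balance}, so {AcctType} is not a superkey.
AcctType → Amount determines the non-prime attribute {Amount} from a non-superkey — 3NF is violated.
No proper subset of a key has a non-prime attribute in its closure, so there is no partial dependency; 2NF holds.

2NF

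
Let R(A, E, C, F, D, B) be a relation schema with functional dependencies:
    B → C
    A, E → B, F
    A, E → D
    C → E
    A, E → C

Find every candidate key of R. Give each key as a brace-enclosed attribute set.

Attributes never on any right-hand side: {A} — every candidate key must contain it.
Closure of {A, B} is {A, B, C, D, E, F}, the whole schema; {A, B} is a candidate key.
Closure of {A, C} is {A, B, C, D, E, F}, the whole schema; {A, C} is a candidate key.
Closure of {A, E} is {A, B, C, D, E, F}, the whole schema; {A, E} is a candidate key.
Any other superkey properly contains one of these, so there are no further candidate keys.

{A, B}, {A, C}, {A, E}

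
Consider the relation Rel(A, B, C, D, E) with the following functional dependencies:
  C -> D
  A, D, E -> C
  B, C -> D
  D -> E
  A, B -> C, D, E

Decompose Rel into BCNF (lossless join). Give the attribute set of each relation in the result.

{A, B, C}; {C, D}; {D, E}

Candidate key of the original relation: {A, B}.
{A, B, C, D, E}: {C} determines {C, D, E} here but is not a superkey — split on C -> D, E, giving {C, D, E} and {A, B, C}.
{C, D, E}: {D} determines {D, E} here but is not a superkey — split on D -> E, giving {D, E} and {C, D}.
{D, E} is in BCNF.
{C, D} is in BCNF.
{A, B, C} is in BCNF.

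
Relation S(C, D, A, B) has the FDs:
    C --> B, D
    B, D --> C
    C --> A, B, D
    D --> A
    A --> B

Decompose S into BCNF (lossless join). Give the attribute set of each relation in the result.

Candidate keys of the original relation: {C}, {D}.
Within {A, B, C, D}: {A}⁺ ∩ {A, B, C, D} = {A, B}, not the whole set, so A --> B violates BCNF; decompose into {A, B} and {A, C, D}.
{A, B} is in BCNF.
{A, C, D} is in BCNF.

{A, B}; {A, C, D}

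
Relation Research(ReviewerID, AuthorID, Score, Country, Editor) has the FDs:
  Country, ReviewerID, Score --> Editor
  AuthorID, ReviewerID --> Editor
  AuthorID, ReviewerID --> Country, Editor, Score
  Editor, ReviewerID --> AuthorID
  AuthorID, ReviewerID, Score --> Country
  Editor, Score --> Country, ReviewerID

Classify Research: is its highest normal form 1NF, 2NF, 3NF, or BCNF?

Candidate keys: {AuthorID, ReviewerID}, {Country, ReviewerID, Score}, {Editor, ReviewerID}, {Editor, Score}. Prime attributes: {AuthorID, Country, Editor, ReviewerID, Score}.
The left-hand side of every FD is a superkey, so BCNF is satisfied.

BCNF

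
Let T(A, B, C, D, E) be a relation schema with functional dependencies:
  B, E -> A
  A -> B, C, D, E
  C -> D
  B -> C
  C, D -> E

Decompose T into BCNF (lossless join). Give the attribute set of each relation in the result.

{A, B, C}; {C, D, E}

Candidate keys of the original relation: {A}, {B}.
In {A, B, C, D, E}, {C} is not a superkey ({C}⁺ restricted to this set is {C, D, E}), so split on C -> D, E into {C, D, E} and {A, B, C}.
{C, D, E}: every determinant is a superkey — BCNF.
{A, B, C}: every determinant is a superkey — BCNF.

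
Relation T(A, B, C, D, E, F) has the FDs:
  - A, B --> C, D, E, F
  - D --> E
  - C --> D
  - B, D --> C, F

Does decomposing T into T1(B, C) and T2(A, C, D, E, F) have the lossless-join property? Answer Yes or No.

The shared attributes are {C} and {C}⁺ = {C, D, E}.
T1 ⊄ {C, D, E} and T2 ⊄ {C, D, E}, so the split is lossy.

No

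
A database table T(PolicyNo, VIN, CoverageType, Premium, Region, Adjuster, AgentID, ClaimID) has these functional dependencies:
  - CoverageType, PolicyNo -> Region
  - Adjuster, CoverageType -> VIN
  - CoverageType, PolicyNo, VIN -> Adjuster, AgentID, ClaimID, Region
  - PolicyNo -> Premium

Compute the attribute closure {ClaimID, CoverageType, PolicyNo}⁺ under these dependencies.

Start with {ClaimID, CoverageType, PolicyNo}.
CoverageType, PolicyNo -> Region applies; add {Region} → now {ClaimID, CoverageType, PolicyNo, Region}.
PolicyNo -> Premium applies; add {Premium} → now {ClaimID, CoverageType, PolicyNo, Premium, Region}.
No further FD applies.

{ClaimID, CoverageType, PolicyNo, Premium, Region}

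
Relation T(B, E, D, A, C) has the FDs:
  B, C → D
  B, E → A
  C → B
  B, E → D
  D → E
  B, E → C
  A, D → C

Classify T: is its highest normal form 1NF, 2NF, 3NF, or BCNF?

3NF

Candidate keys: {A, D}, {B, D}, {B, E}, {C}. Prime attributes: {A, B, C, D, E}.
For D → E we have {D}⁺ = {D, E}; {D} is not a superkey, so BCNF fails.
Since {E} ⊆ prime attributes and every other non-superkey FD also has a prime right side, the schema is in 3NF.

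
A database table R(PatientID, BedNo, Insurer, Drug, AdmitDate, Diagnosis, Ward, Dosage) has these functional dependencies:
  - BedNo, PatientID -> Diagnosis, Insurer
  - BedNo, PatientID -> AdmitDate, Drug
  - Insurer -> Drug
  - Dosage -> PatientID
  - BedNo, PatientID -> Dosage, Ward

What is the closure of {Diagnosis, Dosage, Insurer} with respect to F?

Start with {Diagnosis, Dosage, Insurer}.
Insurer -> Drug applies; add {Drug} → now {Diagnosis, Dosage, Drug, Insurer}.
Dosage -> PatientID applies; add {PatientID} → now {Diagnosis, Dosage, Drug, Insurer, PatientID}.
No further FD applies.

{Diagnosis, Dosage, Drug, Insurer, PatientID}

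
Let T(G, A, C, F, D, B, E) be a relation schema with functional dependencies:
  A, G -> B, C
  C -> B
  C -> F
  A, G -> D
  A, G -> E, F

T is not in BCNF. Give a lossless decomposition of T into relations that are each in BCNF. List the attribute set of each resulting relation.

{A, C, D, E, G}; {B, C, F}

Candidate key of the original relation: {A, G}.
In {A, B, C, D, E, F, G}, {C} is not a superkey ({C}⁺ restricted to this set is {B, C, F}), so split on C -> B, F into {B, C, F} and {A, C, D, E, G}.
{B, C, F} has no BCNF violation.
{A, C, D, E, G} has no BCNF violation.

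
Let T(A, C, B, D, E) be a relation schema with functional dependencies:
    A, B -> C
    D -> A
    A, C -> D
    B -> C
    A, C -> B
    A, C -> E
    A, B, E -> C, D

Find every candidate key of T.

{A, B}, {A, C}, {B, D}, {C, D}

Closure of {A, B} is {A, B, C, D, E}, the whole schema; {A, B} is a candidate key.
Closure of {A, C} is {A, B, C, D, E}, the whole schema; {A, C} is a candidate key.
Closure of {B, D} is {A, B, C, D, E}, the whole schema; {B, D} is a candidate key.
Closure of {C, D} is {A, B, C, D, E}, the whole schema; {C, D} is a candidate key.
No proper subset of any of these is a key, and no other minimal superkey exists.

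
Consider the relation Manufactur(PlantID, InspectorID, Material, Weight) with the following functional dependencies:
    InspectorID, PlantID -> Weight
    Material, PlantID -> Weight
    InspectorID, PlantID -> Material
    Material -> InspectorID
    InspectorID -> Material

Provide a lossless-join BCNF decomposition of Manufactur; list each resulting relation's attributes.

Candidate keys of the original relation: {InspectorID, PlantID}, {Material, PlantID}.
In {InspectorID, Material, PlantID, Weight}, {Material} is not a superkey ({Material}⁺ restricted to this set is {InspectorID, Material}), so split on Material -> InspectorID into {InspectorID, Material} and {Material, PlantID, Weight}.
{InspectorID, Material} is in BCNF.
{Material, PlantID, Weight} is in BCNF.

{InspectorID, Material}; {Material, PlantID, Weight}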